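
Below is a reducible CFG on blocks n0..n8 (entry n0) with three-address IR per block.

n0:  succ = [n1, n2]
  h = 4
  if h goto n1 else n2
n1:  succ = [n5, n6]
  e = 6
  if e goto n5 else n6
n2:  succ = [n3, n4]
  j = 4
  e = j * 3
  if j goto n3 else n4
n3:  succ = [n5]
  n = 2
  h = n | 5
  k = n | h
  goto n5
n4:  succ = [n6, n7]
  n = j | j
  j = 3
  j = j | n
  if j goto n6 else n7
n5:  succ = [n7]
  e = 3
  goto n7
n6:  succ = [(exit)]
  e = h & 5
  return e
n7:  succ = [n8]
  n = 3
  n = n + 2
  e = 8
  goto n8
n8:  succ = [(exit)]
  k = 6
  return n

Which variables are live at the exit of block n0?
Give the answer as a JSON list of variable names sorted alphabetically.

Block summaries:
  n0 def {h} use ∅
  n1 def {e} use ∅
  n2 def {e,j} use ∅
  n3 def {h,k,n} use ∅
  n4 def {j,n} use {j}
  n5 def {e} use ∅
  n6 def {e} use {h}
  n7 def {e,n} use ∅
  n8 def {k} use {n}

Liveness:
  n0 li=∅ lo={h}
  n1 li={h} lo={h}
  n2 li={h} lo={h,j}
  n3 li=∅ lo=∅
  n4 li={h,j} lo={h}
  n5 li=∅ lo=∅
  n6 li={h} lo=∅
  n7 li=∅ lo={n}
  n8 li={n} lo=∅

live-out(n0) = ["h"]

Answer: ["h"]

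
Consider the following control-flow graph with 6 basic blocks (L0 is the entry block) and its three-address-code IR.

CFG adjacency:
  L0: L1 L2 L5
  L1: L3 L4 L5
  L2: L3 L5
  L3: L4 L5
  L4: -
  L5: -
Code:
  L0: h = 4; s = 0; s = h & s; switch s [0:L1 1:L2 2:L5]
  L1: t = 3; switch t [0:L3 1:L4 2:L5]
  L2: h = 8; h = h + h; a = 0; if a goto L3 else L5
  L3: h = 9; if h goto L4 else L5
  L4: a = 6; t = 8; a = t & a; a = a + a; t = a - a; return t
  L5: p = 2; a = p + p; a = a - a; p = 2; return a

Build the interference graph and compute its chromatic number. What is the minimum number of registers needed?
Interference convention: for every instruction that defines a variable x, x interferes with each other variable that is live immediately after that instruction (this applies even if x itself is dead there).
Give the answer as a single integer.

Answer: 2

Working:
def/use:
  L0: def={h,s} ue=∅
  L1: def={t} ue=∅
  L2: def={a,h} ue=∅
  L3: def={h} ue=∅
  L4: def={a,t} ue=∅
  L5: def={a,p} ue=∅

Live sets:
  live L0: ∅→∅
  live L1: ∅→∅
  live L2: ∅→∅
  live L3: ∅→∅
  live L4: ∅→∅
  live L5: ∅→∅

Conflict graph:
  a: {p,t}
  h: {s}
  p: {a}
  s: {h}
  t: {a}

Registers:
  lower bound: {a,p} mutually conflict ⇒ χ ≥ 2
  2-colouring: R0={a,h}  R1={p,s,t}
  χ = 2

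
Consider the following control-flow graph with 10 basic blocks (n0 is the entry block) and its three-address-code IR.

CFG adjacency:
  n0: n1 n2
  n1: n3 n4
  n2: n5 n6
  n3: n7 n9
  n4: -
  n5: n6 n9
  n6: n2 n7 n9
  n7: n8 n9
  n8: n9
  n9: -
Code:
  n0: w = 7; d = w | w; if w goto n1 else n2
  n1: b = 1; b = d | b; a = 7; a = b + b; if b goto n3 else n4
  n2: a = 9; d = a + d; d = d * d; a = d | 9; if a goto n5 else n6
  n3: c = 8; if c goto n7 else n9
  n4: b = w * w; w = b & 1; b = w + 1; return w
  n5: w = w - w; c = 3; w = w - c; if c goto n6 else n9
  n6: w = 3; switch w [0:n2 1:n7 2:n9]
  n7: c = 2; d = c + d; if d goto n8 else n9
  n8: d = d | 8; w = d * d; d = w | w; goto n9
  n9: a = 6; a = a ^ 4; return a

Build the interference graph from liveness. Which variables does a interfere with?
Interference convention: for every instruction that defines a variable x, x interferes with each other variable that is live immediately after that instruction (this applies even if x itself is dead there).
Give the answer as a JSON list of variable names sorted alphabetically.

Per-block:
  n0: {d,w} / ∅
  n1: {a,b} / {d}
  n2: {a,d} / {d}
  n3: {c} / ∅
  n4: {b,w} / {w}
  n5: {c,w} / {w}
  n6: {w} / ∅
  n7: {c,d} / {d}
  n8: {d,w} / {d}
  n9: {a} / ∅

Live sets:
  n0 li=∅ lo={d,w}
  n1 li={d,w} lo={d,w}
  n2 li={d,w} lo={d,w}
  n3 li={d} lo={d}
  n4 li={w} lo=∅
  n5 li={d,w} lo={d}
  n6 li={d} lo={d,w}
  n7 li={d} lo={d}
  n8 li={d} lo=∅
  n9 li=∅ lo=∅

Interfere edges:
  a: {b,d,w}
  b: {a,d,w}
  c: {d,w}
  d: {a,b,c,w}
  w: {a,b,c,d}

N(a) = ["b", "d", "w"]

Answer: ["b", "d", "w"]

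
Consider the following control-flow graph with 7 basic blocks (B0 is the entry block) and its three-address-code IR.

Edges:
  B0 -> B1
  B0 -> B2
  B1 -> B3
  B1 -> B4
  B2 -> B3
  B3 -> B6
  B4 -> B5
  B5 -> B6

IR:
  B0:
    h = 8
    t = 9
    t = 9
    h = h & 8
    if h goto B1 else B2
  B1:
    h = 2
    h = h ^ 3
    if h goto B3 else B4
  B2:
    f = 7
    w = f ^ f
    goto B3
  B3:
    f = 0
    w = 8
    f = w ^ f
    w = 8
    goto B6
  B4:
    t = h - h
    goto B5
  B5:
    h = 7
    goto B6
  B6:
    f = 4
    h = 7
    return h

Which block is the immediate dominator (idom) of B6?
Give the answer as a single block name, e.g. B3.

Answer: B0

Analysis:
idom tree: B1←B0 B2←B0 B3←B0 B4←B1 B5←B4 B6←B0
Dom∩ at merges:
  B3: preds {B1,B2}: {B0,B1} ∩ {B0,B2} = {B0}; idom=B0
  B6: preds {B3,B5}: {B0,B3} ∩ {B0,B1,B4,B5} = {B0}; idom=B0

idom(B6) = B0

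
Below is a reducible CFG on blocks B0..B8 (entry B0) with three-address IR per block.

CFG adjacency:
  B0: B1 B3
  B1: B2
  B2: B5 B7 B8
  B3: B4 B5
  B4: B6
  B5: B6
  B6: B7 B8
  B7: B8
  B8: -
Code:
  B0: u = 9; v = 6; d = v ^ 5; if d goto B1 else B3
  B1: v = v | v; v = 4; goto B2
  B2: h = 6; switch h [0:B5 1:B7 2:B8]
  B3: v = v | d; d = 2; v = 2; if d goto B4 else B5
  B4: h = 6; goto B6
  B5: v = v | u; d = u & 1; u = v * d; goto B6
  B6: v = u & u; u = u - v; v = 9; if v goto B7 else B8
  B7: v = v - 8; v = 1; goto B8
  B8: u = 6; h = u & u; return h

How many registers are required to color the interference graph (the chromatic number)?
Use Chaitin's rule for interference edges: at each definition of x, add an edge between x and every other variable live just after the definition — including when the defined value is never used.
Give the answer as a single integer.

Per-block:
  B0: def={d,u,v} ue=∅
  B1: def={v} ue={v}
  B2: def={h} ue=∅
  B3: def={d,v} ue={d,v}
  B4: def={h} ue=∅
  B5: def={d,u,v} ue={u,v}
  B6: def={u,v} ue={u}
  B7: def={v} ue={v}
  B8: def={h,u} ue=∅

Backward fixpoint:
  B0: in=∅ out={d,u,v}
  B1: in={u,v} out={u,v}
  B2: in={u,v} out={u,v}
  B3: in={d,u,v} out={u,v}
  B4: in={u} out={u}
  B5: in={u,v} out={u}
  B6: in={u} out={v}
  B7: in={v} out=∅
  B8: in=∅ out=∅

Conflict graph:
  d: {u,v}
  h: {u,v}
  u: {d,h,v}
  v: {d,h,u}

Chromatic number:
  lower bound: {d,u,v} mutually conflict ⇒ χ ≥ 3
  assign d→R2 h→R2 u→R0 v→R1 — no edge inside a register ⇒ χ ≤ 3
  χ = 3

Answer: 3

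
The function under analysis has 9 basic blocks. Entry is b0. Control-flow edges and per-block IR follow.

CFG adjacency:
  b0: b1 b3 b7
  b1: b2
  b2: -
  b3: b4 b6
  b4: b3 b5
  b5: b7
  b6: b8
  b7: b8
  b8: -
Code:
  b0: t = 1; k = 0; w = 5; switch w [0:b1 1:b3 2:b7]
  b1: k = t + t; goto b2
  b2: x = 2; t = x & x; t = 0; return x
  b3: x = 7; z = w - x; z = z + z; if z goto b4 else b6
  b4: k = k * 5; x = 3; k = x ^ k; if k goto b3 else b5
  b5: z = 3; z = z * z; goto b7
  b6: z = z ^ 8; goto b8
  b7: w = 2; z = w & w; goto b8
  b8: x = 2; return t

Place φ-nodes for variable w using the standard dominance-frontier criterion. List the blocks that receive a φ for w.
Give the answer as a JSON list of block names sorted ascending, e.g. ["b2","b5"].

Answer: ["b8"]

Working:
idom tree: b1←b0 b2←b1 b3←b0 b4←b3 b5←b4 b6←b3 b7←b0 b8←b0
Join-block Dom:
  b3: preds {b0,b4}: {b0} ∩ {b0,b3,b4} = {b0}; idom=b0
  b7: preds {b0,b5}: {b0} ∩ {b0,b3,b4,b5} = {b0}; idom=b0
  b8: preds {b6,b7}: {b0,b3,b6} ∩ {b0,b7} = {b0}; idom=b0

DF walk-up:
  join b3 pred b0: · stop@b0
  join b3 pred b4: b4→b3 stop@b0
  join b7 pred b0: · stop@b0
  join b7 pred b5: b5→b4→b3 stop@b0
  join b8 pred b6: b6→b3 stop@b0
  join b8 pred b7: b7 stop@b0
  DF(b0)=∅
  DF(b1)=∅
  DF(b2)=∅
  DF(b3)={b3,b7,b8}
  DF(b4)={b3,b7}
  DF(b5)={b7}
  DF(b6)={b8}
  DF(b7)={b8}
  DF(b8)=∅

φ for w: defs {b0,b7}
  DF⁺ = {b8}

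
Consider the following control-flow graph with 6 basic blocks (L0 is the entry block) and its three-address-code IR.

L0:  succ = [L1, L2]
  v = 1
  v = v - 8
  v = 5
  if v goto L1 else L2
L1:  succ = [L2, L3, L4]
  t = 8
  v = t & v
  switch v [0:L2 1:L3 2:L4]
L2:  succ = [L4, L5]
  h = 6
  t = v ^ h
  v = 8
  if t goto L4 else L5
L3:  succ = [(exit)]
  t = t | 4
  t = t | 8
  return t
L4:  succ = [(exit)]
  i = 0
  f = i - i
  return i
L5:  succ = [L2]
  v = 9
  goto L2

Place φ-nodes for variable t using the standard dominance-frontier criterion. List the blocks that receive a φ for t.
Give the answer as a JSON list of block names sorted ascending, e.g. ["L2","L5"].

Answer: ["L2", "L4"]

Analysis:
idom tree: L1←L0 L2←L0 L3←L1 L4←L0 L5←L2
Dom∩ at merges:
  L2: preds {L0,L1,L5}: {L0} ∩ {L0,L1} ∩ {L0,L2,L5} = {L0}; idom=L0
  L4: preds {L1,L2}: {L0,L1} ∩ {L0,L2} = {L0}; idom=L0

Frontier:
  join L2 pred L0: · stop@L0
  join L2 pred L1: L1 stop@L0
  join L2 pred L5: L5→L2 stop@L0
  join L4 pred L1: L1 stop@L0
  join L4 pred L2: L2 stop@L0
  L0: DF=∅
  L1: DF={L2,L4}
  L2: DF={L2,L4}
  L3: DF=∅
  L4: DF=∅
  L5: DF={L2}

φ for t: defs {L1,L2,L3}
  DF⁺ = {L2,L4}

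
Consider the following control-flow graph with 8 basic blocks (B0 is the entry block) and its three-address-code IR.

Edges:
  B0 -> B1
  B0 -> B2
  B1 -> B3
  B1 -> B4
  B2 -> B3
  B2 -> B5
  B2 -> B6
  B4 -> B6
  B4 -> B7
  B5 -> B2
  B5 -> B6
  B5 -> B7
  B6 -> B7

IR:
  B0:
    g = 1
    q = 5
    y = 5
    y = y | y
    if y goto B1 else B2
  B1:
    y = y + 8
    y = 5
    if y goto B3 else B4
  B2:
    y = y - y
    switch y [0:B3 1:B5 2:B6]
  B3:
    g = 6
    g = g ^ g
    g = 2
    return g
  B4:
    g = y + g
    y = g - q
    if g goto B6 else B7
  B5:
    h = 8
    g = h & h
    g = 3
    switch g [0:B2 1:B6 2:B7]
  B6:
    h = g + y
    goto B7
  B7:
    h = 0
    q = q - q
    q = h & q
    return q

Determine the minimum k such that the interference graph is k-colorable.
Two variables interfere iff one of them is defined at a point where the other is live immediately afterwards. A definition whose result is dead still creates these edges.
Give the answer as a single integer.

Per-block:
  B0: {g,q,y} / ∅
  B1: {y} / {y}
  B2: {y} / {y}
  B3: {g} / ∅
  B4: {g,y} / {g,q,y}
  B5: {g,h} / ∅
  B6: {h} / {g,y}
  B7: {h,q} / {q}

Live sets:
  B0 li=∅ lo={g,q,y}
  B1 li={g,q,y} lo={g,q,y}
  B2 li={g,q,y} lo={g,q,y}
  B3 li=∅ lo=∅
  B4 li={g,q,y} lo={g,q,y}
  B5 li={q,y} lo={g,q,y}
  B6 li={g,q,y} lo={q}
  B7 li={q} lo=∅

Interference:
  g — {q,y}
  h — {q,y}
  q — {g,h,y}
  y — {g,h,q}

Colouring:
  clique {g,q,y} ⇒ need ≥ 3
  3-colouring: c0={q}  c1={y}  c2={g,h}
  χ = 3

Answer: 3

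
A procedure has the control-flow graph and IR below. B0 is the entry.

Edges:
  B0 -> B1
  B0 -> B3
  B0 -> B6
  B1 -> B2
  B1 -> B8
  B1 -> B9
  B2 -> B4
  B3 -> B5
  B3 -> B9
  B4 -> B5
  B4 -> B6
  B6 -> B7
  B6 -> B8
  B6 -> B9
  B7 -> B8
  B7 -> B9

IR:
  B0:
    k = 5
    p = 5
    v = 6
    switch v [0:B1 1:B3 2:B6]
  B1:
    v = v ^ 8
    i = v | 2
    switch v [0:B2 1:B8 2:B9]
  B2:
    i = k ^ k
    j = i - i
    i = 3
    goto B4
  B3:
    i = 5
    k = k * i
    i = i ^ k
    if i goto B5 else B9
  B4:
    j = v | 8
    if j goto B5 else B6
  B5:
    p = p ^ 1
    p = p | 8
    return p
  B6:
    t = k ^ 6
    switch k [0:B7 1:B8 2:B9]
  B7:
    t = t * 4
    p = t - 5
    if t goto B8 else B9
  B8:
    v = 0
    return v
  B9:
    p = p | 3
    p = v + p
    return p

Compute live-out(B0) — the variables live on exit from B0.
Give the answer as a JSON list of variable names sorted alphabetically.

Answer: ["k", "p", "v"]

Working:
Block summaries:
  B0: {k,p,v} / ∅
  B1: {i,v} / {v}
  B2: {i,j} / {k}
  B3: {i,k} / {k}
  B4: {j} / {v}
  B5: {p} / {p}
  B6: {t} / {k}
  B7: {p,t} / {t}
  B8: {v} / ∅
  B9: {p} / {p,v}

Live sets:
  B0: in=∅ out={k,p,v}
  B1: in={k,p,v} out={k,p,v}
  B2: in={k,p,v} out={k,p,v}
  B3: in={k,p,v} out={p,v}
  B4: in={k,p,v} out={k,p,v}
  B5: in={p} out=∅
  B6: in={k,p,v} out={p,t,v}
  B7: in={t,v} out={p,v}
  B8: in=∅ out=∅
  B9: in={p,v} out=∅

live-out(B0) = ["k", "p", "v"]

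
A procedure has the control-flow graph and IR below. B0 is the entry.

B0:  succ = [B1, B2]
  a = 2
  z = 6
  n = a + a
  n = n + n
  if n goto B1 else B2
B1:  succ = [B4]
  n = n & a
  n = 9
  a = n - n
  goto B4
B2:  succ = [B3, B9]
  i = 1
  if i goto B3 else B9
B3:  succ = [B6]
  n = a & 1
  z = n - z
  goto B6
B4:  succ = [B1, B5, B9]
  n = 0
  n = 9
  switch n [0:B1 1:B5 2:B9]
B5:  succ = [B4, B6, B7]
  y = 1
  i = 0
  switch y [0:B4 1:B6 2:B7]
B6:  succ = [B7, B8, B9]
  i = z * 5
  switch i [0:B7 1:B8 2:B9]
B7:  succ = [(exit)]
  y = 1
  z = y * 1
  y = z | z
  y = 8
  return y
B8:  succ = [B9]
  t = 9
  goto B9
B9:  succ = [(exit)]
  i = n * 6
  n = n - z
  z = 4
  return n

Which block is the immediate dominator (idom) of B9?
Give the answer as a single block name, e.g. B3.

Answer: B0

Working:
idom tree: B1←B0 B2←B0 B3←B2 B4←B1 B5←B4 B6←B0 B7←B0 B8←B6 B9←B0
Dom∩ at merges:
  B1: preds {B0,B4}: {B0} ∩ {B0,B1,B4} = {B0}; idom=B0
  B4: preds {B1,B5}: {B0,B1} ∩ {B0,B1,B4,B5} = {B0,B1}; idom=B1
  B6: preds {B3,B5}: {B0,B2,B3} ∩ {B0,B1,B4,B5} = {B0}; idom=B0
  B7: preds {B5,B6}: {B0,B1,B4,B5} ∩ {B0,B6} = {B0}; idom=B0
  B9: preds {B2,B4,B6,B8}: {B0,B2} ∩ {B0,B1,B4} ∩ {B0,B6} ∩ {B0,B6,B8} = {B0}; idom=B0

idom(B9) = B0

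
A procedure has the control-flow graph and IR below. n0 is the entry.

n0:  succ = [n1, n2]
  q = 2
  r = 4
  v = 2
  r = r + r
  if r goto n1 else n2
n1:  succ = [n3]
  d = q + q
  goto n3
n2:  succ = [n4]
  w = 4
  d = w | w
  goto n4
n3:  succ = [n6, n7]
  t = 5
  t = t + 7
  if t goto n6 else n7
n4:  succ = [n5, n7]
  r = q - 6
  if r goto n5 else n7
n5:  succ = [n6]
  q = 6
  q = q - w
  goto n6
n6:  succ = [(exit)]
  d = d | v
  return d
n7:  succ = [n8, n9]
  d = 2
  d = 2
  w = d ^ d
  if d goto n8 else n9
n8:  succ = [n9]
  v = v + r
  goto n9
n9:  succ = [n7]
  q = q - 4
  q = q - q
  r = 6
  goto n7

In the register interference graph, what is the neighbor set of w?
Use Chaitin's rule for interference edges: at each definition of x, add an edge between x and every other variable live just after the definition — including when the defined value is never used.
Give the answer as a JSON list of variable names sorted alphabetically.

Answer: ["d", "q", "r", "v"]

Analysis:
Per-block:
  n0: def={q,r,v} ue=∅
  n1: def={d} ue={q}
  n2: def={d,w} ue=∅
  n3: def={t} ue=∅
  n4: def={r} ue={q}
  n5: def={q} ue={w}
  n6: def={d} ue={d,v}
  n7: def={d,w} ue=∅
  n8: def={v} ue={r,v}
  n9: def={q,r} ue={q}

Liveness:
  n0: in=∅ out={q,r,v}
  n1: in={q,r,v} out={d,q,r,v}
  n2: in={q,v} out={d,q,v,w}
  n3: in={d,q,r,v} out={d,q,r,v}
  n4: in={d,q,v,w} out={d,q,r,v,w}
  n5: in={d,v,w} out={d,v}
  n6: in={d,v} out=∅
  n7: in={q,r,v} out={q,r,v}
  n8: in={q,r,v} out={q,v}
  n9: in={q,v} out={q,r,v}

Interfere edges:
  d↔{q,r,t,v,w}
  q↔{d,r,t,v,w}
  r↔{d,q,t,v,w}
  t↔{d,q,r,v}
  v↔{d,q,r,t,w}
  w↔{d,q,r,v}

N(w) = ["d", "q", "r", "v"]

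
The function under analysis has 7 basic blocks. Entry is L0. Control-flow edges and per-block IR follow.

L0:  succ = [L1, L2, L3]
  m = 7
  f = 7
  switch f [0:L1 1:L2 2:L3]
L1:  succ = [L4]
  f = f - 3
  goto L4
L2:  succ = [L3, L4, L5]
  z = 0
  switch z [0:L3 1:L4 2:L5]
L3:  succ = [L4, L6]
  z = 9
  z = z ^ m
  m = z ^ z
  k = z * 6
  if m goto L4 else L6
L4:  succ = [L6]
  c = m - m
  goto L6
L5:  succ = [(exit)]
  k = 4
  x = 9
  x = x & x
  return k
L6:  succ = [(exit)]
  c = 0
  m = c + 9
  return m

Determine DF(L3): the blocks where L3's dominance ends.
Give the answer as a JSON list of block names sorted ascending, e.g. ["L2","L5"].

idom tree: L1←L0 L2←L0 L3←L0 L4←L0 L5←L2 L6←L0
Join-block Dom:
  L3: preds {L0,L2}: {L0} ∩ {L0,L2} = {L0}; idom=L0
  L4: preds {L1,L2,L3}: {L0,L1} ∩ {L0,L2} ∩ {L0,L3} = {L0}; idom=L0
  L6: preds {L3,L4}: {L0,L3} ∩ {L0,L4} = {L0}; idom=L0

DF walk-up:
  L3←L0: walk · to L0
  L3←L2: walk L2 to L0
  L4←L1: walk L1 to L0
  L4←L2: walk L2 to L0
  L4←L3: walk L3 to L0
  L6←L3: walk L3 to L0
  L6←L4: walk L4 to L0
  L0: DF=∅
  L1: DF={L4}
  L2: DF={L3,L4}
  L3: DF={L4,L6}
  L4: DF={L6}
  L5: DF=∅
  L6: DF=∅

DF(L3) = ["L4", "L6"]

Answer: ["L4", "L6"]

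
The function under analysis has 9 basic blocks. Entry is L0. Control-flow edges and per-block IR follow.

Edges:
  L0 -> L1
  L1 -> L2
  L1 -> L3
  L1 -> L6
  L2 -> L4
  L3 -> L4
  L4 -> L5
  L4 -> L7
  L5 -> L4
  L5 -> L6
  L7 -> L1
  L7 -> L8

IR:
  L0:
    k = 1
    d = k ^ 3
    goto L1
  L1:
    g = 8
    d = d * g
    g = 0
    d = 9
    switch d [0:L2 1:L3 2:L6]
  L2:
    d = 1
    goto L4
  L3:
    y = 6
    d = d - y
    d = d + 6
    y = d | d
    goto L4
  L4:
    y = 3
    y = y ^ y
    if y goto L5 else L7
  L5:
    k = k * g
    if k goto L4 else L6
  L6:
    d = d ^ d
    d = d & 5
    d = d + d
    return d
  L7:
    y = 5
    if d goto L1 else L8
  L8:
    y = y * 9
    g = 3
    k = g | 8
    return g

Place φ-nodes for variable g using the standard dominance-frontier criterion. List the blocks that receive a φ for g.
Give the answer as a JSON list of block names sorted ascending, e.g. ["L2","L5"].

idom tree: L1←L0 L2←L1 L3←L1 L4←L1 L5←L4 L6←L1 L7←L4 L8←L7
Join-block Dom:
  L1: preds {L0,L7}: {L0} ∩ {L0,L1,L4,L7} = {L0}; idom=L0
  L4: preds {L2,L3,L5}: {L0,L1,L2} ∩ {L0,L1,L3} ∩ {L0,L1,L4,L5} = {L0,L1}; idom=L1
  L6: preds {L1,L5}: {L0,L1} ∩ {L0,L1,L4,L5} = {L0,L1}; idom=L1

Frontier:
  join L1 pred L0: · stop@L0
  join L1 pred L7: L7→L4→L1 stop@L0
  join L4 pred L2: L2 stop@L1
  join L4 pred L3: L3 stop@L1
  join L4 pred L5: L5→L4 stop@L1
  join L6 pred L1: · stop@L1
  join L6 pred L5: L5→L4 stop@L1
  DF(L0)=∅
  DF(L1)={L1}
  DF(L2)={L4}
  DF(L3)={L4}
  DF(L4)={L1,L4,L6}
  DF(L5)={L4,L6}
  DF(L6)=∅
  DF(L7)={L1}
  DF(L8)=∅

φ for g: defs {L1,L8}
  DF⁺ = {L1}

Answer: ["L1"]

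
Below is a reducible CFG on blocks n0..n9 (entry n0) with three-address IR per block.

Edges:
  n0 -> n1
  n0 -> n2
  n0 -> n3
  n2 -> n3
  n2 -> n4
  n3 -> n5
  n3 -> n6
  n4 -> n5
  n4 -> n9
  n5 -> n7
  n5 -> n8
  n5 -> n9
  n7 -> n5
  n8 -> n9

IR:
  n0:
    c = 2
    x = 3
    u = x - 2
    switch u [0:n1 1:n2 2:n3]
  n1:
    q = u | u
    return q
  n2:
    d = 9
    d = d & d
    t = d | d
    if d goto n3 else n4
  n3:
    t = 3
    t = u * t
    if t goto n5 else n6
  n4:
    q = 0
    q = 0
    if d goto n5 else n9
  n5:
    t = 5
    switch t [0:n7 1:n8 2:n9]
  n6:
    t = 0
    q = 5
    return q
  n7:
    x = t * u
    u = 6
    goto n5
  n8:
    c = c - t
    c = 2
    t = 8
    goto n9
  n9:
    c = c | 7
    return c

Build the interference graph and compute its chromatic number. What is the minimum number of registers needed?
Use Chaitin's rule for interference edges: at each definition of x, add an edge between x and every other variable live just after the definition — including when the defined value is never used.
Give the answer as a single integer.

Answer: 4

Derivation:
Block summaries:
  n0: {c,u,x} / ∅
  n1: {q} / {u}
  n2: {d,t} / ∅
  n3: {t} / {u}
  n4: {q} / {d}
  n5: {t} / ∅
  n6: {q,t} / ∅
  n7: {u,x} / {t,u}
  n8: {c,t} / {c,t}
  n9: {c} / {c}

Liveness:
  n0: in=∅ out={c,u}
  n1: in={u} out=∅
  n2: in={c,u} out={c,d,u}
  n3: in={c,u} out={c,u}
  n4: in={c,d,u} out={c,u}
  n5: in={c,u} out={c,t,u}
  n6: in=∅ out=∅
  n7: in={c,t,u} out={c,u}
  n8: in={c,t} out={c}
  n9: in={c} out=∅

Interfere edges:
  c↔{d,q,t,u,x}
  d↔{c,q,t,u}
  q↔{c,d,u}
  t↔{c,d,u}
  u↔{c,d,q,t}
  x↔{c}

Registers:
  {c,d,q,u} pairwise interfere (4-clique) ⇒ χ ≥ 4
  assign c→c0 d→c1 q→c3 t→c3 u→c2 x→c1 — no edge inside a register ⇒ χ ≤ 4
  χ = 4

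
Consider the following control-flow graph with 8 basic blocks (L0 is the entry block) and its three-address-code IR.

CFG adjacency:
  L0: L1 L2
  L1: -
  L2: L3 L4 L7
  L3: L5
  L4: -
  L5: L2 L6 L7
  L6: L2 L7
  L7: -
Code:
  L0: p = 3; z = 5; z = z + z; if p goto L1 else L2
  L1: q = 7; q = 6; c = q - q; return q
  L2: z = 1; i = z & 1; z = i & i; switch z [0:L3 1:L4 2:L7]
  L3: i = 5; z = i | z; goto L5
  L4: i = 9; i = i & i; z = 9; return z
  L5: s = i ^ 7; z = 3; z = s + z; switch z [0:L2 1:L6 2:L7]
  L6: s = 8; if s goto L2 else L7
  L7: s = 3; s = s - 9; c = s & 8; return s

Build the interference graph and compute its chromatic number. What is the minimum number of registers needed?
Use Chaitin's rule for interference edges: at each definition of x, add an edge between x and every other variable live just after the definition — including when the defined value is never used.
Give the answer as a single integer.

Per-block:
  L0: def={p,z} ue=∅
  L1: def={c,q} ue=∅
  L2: def={i,z} ue=∅
  L3: def={i,z} ue={z}
  L4: def={i,z} ue=∅
  L5: def={s,z} ue={i}
  L6: def={s} ue=∅
  L7: def={c,s} ue=∅

Live sets:
  L0 li=∅ lo=∅
  L1 li=∅ lo=∅
  L2 li=∅ lo={z}
  L3 li={z} lo={i}
  L4 li=∅ lo=∅
  L5 li={i} lo=∅
  L6 li=∅ lo=∅
  L7 li=∅ lo=∅

Interference:
  c↔{q,s}
  i↔{z}
  p↔{z}
  q↔{c}
  s↔{c,z}
  z↔{i,p,s}

Registers:
  lower bound: {c,q} mutually conflict ⇒ χ ≥ 2
  2-colouring: c0={c,z}  c1={i,p,q,s}
  χ = 2

Answer: 2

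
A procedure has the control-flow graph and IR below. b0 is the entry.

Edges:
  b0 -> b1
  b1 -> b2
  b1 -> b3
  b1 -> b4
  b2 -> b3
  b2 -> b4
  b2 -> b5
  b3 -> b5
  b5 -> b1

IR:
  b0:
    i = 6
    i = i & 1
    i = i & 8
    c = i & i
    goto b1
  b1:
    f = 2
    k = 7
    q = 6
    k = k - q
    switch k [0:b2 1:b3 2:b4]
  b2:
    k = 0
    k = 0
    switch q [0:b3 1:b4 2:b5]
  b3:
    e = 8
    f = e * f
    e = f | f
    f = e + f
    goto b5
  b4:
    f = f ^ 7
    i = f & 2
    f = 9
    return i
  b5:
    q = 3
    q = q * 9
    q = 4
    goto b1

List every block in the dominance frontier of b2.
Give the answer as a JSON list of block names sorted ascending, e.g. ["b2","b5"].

Answer: ["b3", "b4", "b5"]

Working:
idom tree: b1←b0 b2←b1 b3←b1 b4←b1 b5←b1
Join-block Dom:
  b1: preds {b0,b5}: {b0} ∩ {b0,b1,b5} = {b0}; idom=b0
  b3: preds {b1,b2}: {b0,b1} ∩ {b0,b1,b2} = {b0,b1}; idom=b1
  b4: preds {b1,b2}: {b0,b1} ∩ {b0,b1,b2} = {b0,b1}; idom=b1
  b5: preds {b2,b3}: {b0,b1,b2} ∩ {b0,b1,b3} = {b0,b1}; idom=b1

DF derivation:
  b1←b0: walk · to b0
  b1←b5: walk b5→b1 to b0
  b3←b1: walk · to b1
  b3←b2: walk b2 to b1
  b4←b1: walk · to b1
  b4←b2: walk b2 to b1
  b5←b2: walk b2 to b1
  b5←b3: walk b3 to b1
  DF(b0)=∅
  DF(b1)={b1}
  DF(b2)={b3,b4,b5}
  DF(b3)={b5}
  DF(b4)=∅
  DF(b5)={b1}

DF(b2) = ["b3", "b4", "b5"]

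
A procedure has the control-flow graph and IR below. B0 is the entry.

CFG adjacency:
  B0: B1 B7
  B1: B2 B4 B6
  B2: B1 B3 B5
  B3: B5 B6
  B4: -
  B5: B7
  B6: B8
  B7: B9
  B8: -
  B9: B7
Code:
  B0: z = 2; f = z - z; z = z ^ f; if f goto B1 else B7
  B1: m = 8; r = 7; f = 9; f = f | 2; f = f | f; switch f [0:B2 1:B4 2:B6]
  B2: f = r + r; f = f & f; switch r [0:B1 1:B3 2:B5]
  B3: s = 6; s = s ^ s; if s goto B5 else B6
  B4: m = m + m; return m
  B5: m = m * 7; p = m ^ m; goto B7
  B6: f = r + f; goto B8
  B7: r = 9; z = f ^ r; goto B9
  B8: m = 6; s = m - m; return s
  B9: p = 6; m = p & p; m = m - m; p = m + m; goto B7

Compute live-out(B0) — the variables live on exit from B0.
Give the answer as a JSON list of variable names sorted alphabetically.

def/use:
  B0 def {f,z} use ∅
  B1 def {f,m,r} use ∅
  B2 def {f} use {r}
  B3 def {s} use ∅
  B4 def {m} use {m}
  B5 def {m,p} use {m}
  B6 def {f} use {f,r}
  B7 def {r,z} use {f}
  B8 def {m,s} use ∅
  B9 def {m,p} use ∅

Liveness:
  live B0: ∅→{f}
  live B1: ∅→{f,m,r}
  live B2: {m,r}→{f,m,r}
  live B3: {f,m,r}→{f,m,r}
  live B4: {m}→∅
  live B5: {f,m}→{f}
  live B6: {f,r}→∅
  live B7: {f}→{f}
  live B8: ∅→∅
  live B9: {f}→{f}

live-out(B0) = ["f"]

Answer: ["f"]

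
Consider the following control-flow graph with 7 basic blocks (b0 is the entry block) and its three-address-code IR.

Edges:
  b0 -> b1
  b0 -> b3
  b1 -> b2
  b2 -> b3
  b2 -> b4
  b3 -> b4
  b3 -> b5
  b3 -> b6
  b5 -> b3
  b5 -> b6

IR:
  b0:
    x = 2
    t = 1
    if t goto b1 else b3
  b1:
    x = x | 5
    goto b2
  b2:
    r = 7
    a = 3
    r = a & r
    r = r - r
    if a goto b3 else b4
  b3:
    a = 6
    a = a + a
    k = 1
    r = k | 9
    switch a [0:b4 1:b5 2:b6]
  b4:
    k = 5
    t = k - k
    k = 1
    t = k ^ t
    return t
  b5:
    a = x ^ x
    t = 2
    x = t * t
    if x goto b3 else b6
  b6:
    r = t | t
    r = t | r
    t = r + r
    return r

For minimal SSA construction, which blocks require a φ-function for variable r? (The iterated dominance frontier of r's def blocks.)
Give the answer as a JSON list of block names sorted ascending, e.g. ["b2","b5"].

idom tree: b1←b0 b2←b1 b3←b0 b4←b0 b5←b3 b6←b3
Dom at joins:
  b3: preds {b0,b2,b5}: {b0} ∩ {b0,b1,b2} ∩ {b0,b3,b5} = {b0}; idom=b0
  b4: preds {b2,b3}: {b0,b1,b2} ∩ {b0,b3} = {b0}; idom=b0
  b6: preds {b3,b5}: {b0,b3} ∩ {b0,b3,b5} = {b0,b3}; idom=b3

Frontier:
  b3←b0: walk · to b0
  b3←b2: walk b2→b1 to b0
  b3←b5: walk b5→b3 to b0
  b4←b2: walk b2→b1 to b0
  b4←b3: walk b3 to b0
  b6←b3: walk · to b3
  b6←b5: walk b5 to b3
  b0 → ∅
  b1 → {b3,b4}
  b2 → {b3,b4}
  b3 → {b3,b4}
  b4 → ∅
  b5 → {b3,b6}
  b6 → ∅

φ for r: defs {b2,b3,b6}
  DF⁺ = {b3,b4}

Answer: ["b3", "b4"]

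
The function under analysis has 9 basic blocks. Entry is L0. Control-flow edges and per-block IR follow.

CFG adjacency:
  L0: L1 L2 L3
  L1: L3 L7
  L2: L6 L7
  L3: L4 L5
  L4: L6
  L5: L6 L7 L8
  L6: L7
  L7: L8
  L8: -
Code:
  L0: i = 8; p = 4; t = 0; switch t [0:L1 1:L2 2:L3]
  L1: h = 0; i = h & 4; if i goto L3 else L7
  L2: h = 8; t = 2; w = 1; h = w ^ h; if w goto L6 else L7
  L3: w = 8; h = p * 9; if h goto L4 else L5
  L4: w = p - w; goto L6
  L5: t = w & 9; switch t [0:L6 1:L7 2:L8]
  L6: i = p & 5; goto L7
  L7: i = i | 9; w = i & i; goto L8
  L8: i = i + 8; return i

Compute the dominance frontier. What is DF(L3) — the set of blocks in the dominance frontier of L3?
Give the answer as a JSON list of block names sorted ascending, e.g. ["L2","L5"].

idom tree: L1←L0 L2←L0 L3←L0 L4←L3 L5←L3 L6←L0 L7←L0 L8←L0
Dom at joins:
  L3: preds {L0,L1}: {L0} ∩ {L0,L1} = {L0}; idom=L0
  L6: preds {L2,L4,L5}: {L0,L2} ∩ {L0,L3,L4} ∩ {L0,L3,L5} = {L0}; idom=L0
  L7: preds {L1,L2,L5,L6}: {L0,L1} ∩ {L0,L2} ∩ {L0,L3,L5} ∩ {L0,L6} = {L0}; idom=L0
  L8: preds {L5,L7}: {L0,L3,L5} ∩ {L0,L7} = {L0}; idom=L0

DF derivation:
  join L3 pred L0: · stop@L0
  join L3 pred L1: L1 stop@L0
  join L6 pred L2: L2 stop@L0
  join L6 pred L4: L4→L3 stop@L0
  join L6 pred L5: L5→L3 stop@L0
  join L7 pred L1: L1 stop@L0
  join L7 pred L2: L2 stop@L0
  join L7 pred L5: L5→L3 stop@L0
  join L7 pred L6: L6 stop@L0
  join L8 pred L5: L5→L3 stop@L0
  join L8 pred L7: L7 stop@L0
  L0: DF=∅
  L1: DF={L3,L7}
  L2: DF={L6,L7}
  L3: DF={L6,L7,L8}
  L4: DF={L6}
  L5: DF={L6,L7,L8}
  L6: DF={L7}
  L7: DF={L8}
  L8: DF=∅

DF(L3) = ["L6", "L7", "L8"]

Answer: ["L6", "L7", "L8"]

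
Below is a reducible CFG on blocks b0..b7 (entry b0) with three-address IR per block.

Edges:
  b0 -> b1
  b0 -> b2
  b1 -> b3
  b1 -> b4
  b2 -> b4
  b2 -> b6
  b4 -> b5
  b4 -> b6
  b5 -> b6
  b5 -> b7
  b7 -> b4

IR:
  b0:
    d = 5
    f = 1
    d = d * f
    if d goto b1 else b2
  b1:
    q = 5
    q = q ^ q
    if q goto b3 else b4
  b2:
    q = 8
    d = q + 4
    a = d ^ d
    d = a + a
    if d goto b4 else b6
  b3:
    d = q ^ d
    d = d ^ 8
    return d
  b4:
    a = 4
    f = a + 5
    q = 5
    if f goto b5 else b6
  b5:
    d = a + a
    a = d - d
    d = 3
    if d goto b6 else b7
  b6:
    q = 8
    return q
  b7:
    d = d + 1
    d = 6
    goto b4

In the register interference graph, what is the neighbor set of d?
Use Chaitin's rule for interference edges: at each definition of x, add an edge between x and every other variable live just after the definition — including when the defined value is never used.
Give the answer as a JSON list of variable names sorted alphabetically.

Block summaries:
  b0: def={d,f} ue=∅
  b1: def={q} ue=∅
  b2: def={a,d,q} ue=∅
  b3: def={d} ue={d,q}
  b4: def={a,f,q} ue=∅
  b5: def={a,d} ue={a}
  b6: def={q} ue=∅
  b7: def={d} ue={d}

Backward fixpoint:
  live b0: ∅→{d}
  live b1: {d}→{d,q}
  live b2: ∅→∅
  live b3: {d,q}→∅
  live b4: ∅→{a}
  live b5: {a}→{d}
  live b6: ∅→∅
  live b7: {d}→∅

Interfere edges:
  a↔{f,q}
  d↔{f,q}
  f↔{a,d,q}
  q↔{a,d,f}

N(d) = ["f", "q"]

Answer: ["f", "q"]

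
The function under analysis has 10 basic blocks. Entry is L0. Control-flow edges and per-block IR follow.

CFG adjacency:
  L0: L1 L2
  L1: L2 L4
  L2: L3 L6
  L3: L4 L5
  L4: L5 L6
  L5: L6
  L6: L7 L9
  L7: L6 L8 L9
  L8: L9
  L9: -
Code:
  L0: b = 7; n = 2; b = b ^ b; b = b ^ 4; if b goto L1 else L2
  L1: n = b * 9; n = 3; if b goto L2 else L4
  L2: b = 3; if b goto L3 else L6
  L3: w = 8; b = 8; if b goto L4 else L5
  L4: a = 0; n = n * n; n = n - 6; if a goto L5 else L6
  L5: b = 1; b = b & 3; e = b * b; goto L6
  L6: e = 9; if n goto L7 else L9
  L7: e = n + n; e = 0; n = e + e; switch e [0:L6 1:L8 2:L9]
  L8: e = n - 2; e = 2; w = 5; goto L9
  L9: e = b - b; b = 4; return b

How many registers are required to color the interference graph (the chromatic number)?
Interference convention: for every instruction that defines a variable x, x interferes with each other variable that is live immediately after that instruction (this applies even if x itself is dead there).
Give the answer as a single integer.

Answer: 3

Analysis:
Per-block:
  L0: def={b,n} ue=∅
  L1: def={n} ue={b}
  L2: def={b} ue=∅
  L3: def={b,w} ue=∅
  L4: def={a,n} ue={n}
  L5: def={b,e} ue=∅
  L6: def={e} ue={n}
  L7: def={e,n} ue={n}
  L8: def={e,w} ue={n}
  L9: def={b,e} ue={b}

Live sets:
  L0 li=∅ lo={b,n}
  L1 li={b} lo={b,n}
  L2 li={n} lo={b,n}
  L3 li={n} lo={b,n}
  L4 li={b,n} lo={b,n}
  L5 li={n} lo={b,n}
  L6 li={b,n} lo={b,n}
  L7 li={b,n} lo={b,n}
  L8 li={b,n} lo={b}
  L9 li={b} lo=∅

Interfere edges:
  a↔{b,n}
  b↔{a,e,n,w}
  e↔{b,n}
  n↔{a,b,e,w}
  w↔{b,n}

Colouring:
  lower bound: {a,b,n} mutually conflict ⇒ χ ≥ 3
  assign a→r2 b→r0 e→r2 n→r1 w→r2 — no edge inside a register ⇒ χ ≤ 3
  χ = 3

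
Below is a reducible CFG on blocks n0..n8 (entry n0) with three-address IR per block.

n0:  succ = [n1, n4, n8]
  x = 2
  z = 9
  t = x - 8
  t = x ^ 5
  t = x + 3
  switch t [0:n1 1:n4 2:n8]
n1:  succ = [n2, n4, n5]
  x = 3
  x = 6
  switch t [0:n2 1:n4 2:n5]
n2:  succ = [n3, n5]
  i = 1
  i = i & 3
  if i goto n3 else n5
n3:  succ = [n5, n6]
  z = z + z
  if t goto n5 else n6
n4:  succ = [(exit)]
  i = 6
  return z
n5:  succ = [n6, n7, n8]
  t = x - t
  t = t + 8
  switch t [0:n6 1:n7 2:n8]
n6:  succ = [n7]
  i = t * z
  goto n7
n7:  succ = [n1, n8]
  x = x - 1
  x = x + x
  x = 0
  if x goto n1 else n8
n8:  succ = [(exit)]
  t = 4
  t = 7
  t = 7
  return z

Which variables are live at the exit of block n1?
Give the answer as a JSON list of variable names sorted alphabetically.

Per-block:
  n0: {t,x,z} / ∅
  n1: {x} / {t}
  n2: {i} / ∅
  n3: {z} / {t,z}
  n4: {i} / {z}
  n5: {t} / {t,x}
  n6: {i} / {t,z}
  n7: {x} / {x}
  n8: {t} / {z}

Live sets:
  n0 li=∅ lo={t,z}
  n1 li={t,z} lo={t,x,z}
  n2 li={t,x,z} lo={t,x,z}
  n3 li={t,x,z} lo={t,x,z}
  n4 li={z} lo=∅
  n5 li={t,x,z} lo={t,x,z}
  n6 li={t,x,z} lo={t,x,z}
  n7 li={t,x,z} lo={t,z}
  n8 li={z} lo=∅

live-out(n1) = ["t", "x", "z"]

Answer: ["t", "x", "z"]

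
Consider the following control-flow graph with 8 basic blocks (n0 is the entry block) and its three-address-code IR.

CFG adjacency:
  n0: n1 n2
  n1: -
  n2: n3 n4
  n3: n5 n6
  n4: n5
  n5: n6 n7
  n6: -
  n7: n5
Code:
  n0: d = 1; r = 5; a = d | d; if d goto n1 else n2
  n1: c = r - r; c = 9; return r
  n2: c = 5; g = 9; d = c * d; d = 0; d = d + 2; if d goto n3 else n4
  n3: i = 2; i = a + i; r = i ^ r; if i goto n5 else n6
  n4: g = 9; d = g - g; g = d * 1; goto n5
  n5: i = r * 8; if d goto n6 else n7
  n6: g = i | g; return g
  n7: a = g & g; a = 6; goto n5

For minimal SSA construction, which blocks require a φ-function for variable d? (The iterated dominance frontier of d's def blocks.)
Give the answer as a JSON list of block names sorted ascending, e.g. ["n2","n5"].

idom tree: n1←n0 n2←n0 n3←n2 n4←n2 n5←n2 n6←n2 n7←n5
Join-block Dom:
  n5: preds {n3,n4,n7}: {n0,n2,n3} ∩ {n0,n2,n4} ∩ {n0,n2,n5,n7} = {n0,n2}; idom=n2
  n6: preds {n3,n5}: {n0,n2,n3} ∩ {n0,n2,n5} = {n0,n2}; idom=n2

DF derivation:
  join n5 pred n3: n3 stop@n2
  join n5 pred n4: n4 stop@n2
  join n5 pred n7: n7→n5 stop@n2
  join n6 pred n3: n3 stop@n2
  join n6 pred n5: n5 stop@n2
  n0: DF=∅
  n1: DF=∅
  n2: DF=∅
  n3: DF={n5,n6}
  n4: DF={n5}
  n5: DF={n5,n6}
  n6: DF=∅
  n7: DF={n5}

φ for d: defs {n0,n2,n4}
  DF⁺ = {n5,n6}

Answer: ["n5", "n6"]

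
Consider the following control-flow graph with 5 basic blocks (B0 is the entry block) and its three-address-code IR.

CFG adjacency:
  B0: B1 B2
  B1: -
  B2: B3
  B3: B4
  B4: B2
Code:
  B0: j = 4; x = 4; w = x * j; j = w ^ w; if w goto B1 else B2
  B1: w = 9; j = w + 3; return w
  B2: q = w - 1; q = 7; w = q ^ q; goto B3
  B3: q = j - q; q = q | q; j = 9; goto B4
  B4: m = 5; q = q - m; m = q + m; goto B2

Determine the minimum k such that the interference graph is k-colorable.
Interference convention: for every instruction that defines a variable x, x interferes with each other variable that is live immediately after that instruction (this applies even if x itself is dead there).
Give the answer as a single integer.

Block summaries:
  B0: def={j,w,x} ue=∅
  B1: def={j,w} ue=∅
  B2: def={q,w} ue={w}
  B3: def={j,q} ue={j,q}
  B4: def={m,q} ue={q}

Live sets:
  B0: in=∅ out={j,w}
  B1: in=∅ out=∅
  B2: in={j,w} out={j,q,w}
  B3: in={j,q,w} out={j,q,w}
  B4: in={j,q,w} out={j,w}

Interference:
  j: {m,q,w,x}
  m: {j,q,w}
  q: {j,m,w}
  w: {j,m,q}
  x: {j}

Chromatic number:
  clique {j,m,q,w} ⇒ need ≥ 4
  4-colouring: R0={j}  R1={m,x}  R2={q}  R3={w}
  χ = 4

Answer: 4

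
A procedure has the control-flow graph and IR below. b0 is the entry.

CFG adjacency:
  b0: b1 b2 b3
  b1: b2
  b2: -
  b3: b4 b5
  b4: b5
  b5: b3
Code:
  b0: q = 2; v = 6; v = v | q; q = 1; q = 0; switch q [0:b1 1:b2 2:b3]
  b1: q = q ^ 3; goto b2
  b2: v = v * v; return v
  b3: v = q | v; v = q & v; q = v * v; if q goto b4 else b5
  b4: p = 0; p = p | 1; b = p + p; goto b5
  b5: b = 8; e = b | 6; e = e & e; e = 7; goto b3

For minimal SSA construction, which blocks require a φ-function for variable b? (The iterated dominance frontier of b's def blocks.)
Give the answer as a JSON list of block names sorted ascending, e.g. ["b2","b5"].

Answer: ["b3", "b5"]

Analysis:
idom tree: b1←b0 b2←b0 b3←b0 b4←b3 b5←b3
Dom at joins:
  b2: preds {b0,b1}: {b0} ∩ {b0,b1} = {b0}; idom=b0
  b3: preds {b0,b5}: {b0} ∩ {b0,b3,b5} = {b0}; idom=b0
  b5: preds {b3,b4}: {b0,b3} ∩ {b0,b3,b4} = {b0,b3}; idom=b3

Frontier:
  b2←b0: walk · to b0
  b2←b1: walk b1 to b0
  b3←b0: walk · to b0
  b3←b5: walk b5→b3 to b0
  b5←b3: walk · to b3
  b5←b4: walk b4 to b3
  b0: DF=∅
  b1: DF={b2}
  b2: DF=∅
  b3: DF={b3}
  b4: DF={b5}
  b5: DF={b3}

φ for b: defs {b4,b5}
  DF⁺ = {b3,b5}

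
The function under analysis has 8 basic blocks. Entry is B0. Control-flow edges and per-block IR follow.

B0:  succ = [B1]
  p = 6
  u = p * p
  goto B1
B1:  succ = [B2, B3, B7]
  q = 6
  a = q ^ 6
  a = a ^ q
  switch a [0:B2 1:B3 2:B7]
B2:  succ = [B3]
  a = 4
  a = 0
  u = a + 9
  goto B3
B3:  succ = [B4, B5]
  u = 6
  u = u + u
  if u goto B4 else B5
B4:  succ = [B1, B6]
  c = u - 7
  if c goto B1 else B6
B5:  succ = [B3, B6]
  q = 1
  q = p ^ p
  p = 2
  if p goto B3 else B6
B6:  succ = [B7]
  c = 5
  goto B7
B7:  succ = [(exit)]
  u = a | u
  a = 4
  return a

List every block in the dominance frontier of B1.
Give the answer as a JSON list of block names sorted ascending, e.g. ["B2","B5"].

idom tree: B1←B0 B2←B1 B3←B1 B4←B3 B5←B3 B6←B3 B7←B1
Join-block Dom:
  B1: preds {B0,B4}: {B0} ∩ {B0,B1,B3,B4} = {B0}; idom=B0
  B3: preds {B1,B2,B5}: {B0,B1} ∩ {B0,B1,B2} ∩ {B0,B1,B3,B5} = {B0,B1}; idom=B1
  B6: preds {B4,B5}: {B0,B1,B3,B4} ∩ {B0,B1,B3,B5} = {B0,B1,B3}; idom=B3
  B7: preds {B1,B6}: {B0,B1} ∩ {B0,B1,B3,B6} = {B0,B1}; idom=B1

DF derivation:
  B1←B0: walk · to B0
  B1←B4: walk B4→B3→B1 to B0
  B3←B1: walk · to B1
  B3←B2: walk B2 to B1
  B3←B5: walk B5→B3 to B1
  B6←B4: walk B4 to B3
  B6←B5: walk B5 to B3
  B7←B1: walk · to B1
  B7←B6: walk B6→B3 to B1
  DF(B0)=∅
  DF(B1)={B1}
  DF(B2)={B3}
  DF(B3)={B1,B3,B7}
  DF(B4)={B1,B6}
  DF(B5)={B3,B6}
  DF(B6)={B7}
  DF(B7)=∅

DF(B1) = ["B1"]

Answer: ["B1"]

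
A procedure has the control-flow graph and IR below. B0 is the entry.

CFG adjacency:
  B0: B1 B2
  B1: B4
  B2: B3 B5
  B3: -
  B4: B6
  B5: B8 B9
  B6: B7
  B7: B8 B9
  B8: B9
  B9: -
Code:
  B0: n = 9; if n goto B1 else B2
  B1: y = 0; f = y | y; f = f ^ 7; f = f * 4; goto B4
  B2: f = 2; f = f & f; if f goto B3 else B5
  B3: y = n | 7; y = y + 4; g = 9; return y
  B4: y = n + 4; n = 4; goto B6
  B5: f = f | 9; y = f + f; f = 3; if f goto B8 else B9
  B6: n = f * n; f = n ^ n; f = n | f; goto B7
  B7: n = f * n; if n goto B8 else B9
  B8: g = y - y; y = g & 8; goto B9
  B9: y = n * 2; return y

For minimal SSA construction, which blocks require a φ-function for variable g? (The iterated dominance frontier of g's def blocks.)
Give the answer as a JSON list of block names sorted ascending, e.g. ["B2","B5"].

Answer: ["B9"]

Derivation:
idom tree: B1←B0 B2←B0 B3←B2 B4←B1 B5←B2 B6←B4 B7←B6 B8←B0 B9←B0
Join-block Dom:
  B8: preds {B5,B7}: {B0,B2,B5} ∩ {B0,B1,B4,B6,B7} = {B0}; idom=B0
  B9: preds {B5,B7,B8}: {B0,B2,B5} ∩ {B0,B1,B4,B6,B7} ∩ {B0,B8} = {B0}; idom=B0

DF derivation:
  B8←B5: walk B5→B2 to B0
  B8←B7: walk B7→B6→B4→B1 to B0
  B9←B5: walk B5→B2 to B0
  B9←B7: walk B7→B6→B4→B1 to B0
  B9←B8: walk B8 to B0
  B0 → ∅
  B1 → {B8,B9}
  B2 → {B8,B9}
  B3 → ∅
  B4 → {B8,B9}
  B5 → {B8,B9}
  B6 → {B8,B9}
  B7 → {B8,B9}
  B8 → {B9}
  B9 → ∅

φ for g: defs {B3,B8}
  DF⁺ = {B9}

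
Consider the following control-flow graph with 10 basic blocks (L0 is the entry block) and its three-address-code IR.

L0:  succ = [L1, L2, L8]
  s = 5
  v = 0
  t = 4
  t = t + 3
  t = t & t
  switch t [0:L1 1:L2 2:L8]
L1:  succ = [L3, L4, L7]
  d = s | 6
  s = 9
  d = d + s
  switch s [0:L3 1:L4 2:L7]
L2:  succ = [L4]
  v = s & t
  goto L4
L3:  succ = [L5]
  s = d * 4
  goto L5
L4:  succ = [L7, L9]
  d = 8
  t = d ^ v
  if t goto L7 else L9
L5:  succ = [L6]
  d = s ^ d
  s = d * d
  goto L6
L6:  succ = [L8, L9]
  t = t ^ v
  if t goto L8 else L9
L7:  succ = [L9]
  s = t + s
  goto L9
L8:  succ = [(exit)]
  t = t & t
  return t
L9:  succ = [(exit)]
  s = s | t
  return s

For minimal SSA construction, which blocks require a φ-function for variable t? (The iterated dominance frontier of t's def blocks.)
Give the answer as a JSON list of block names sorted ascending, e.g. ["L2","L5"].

Answer: ["L7", "L8", "L9"]

Derivation:
idom tree: L1←L0 L2←L0 L3←L1 L4←L0 L5←L3 L6←L5 L7←L0 L8←L0 L9←L0
Dom at joins:
  L4: preds {L1,L2}: {L0,L1} ∩ {L0,L2} = {L0}; idom=L0
  L7: preds {L1,L4}: {L0,L1} ∩ {L0,L4} = {L0}; idom=L0
  L8: preds {L0,L6}: {L0} ∩ {L0,L1,L3,L5,L6} = {L0}; idom=L0
  L9: preds {L4,L6,L7}: {L0,L4} ∩ {L0,L1,L3,L5,L6} ∩ {L0,L7} = {L0}; idom=L0

DF walk-up:
  L4←L1: walk L1 to L0
  L4←L2: walk L2 to L0
  L7←L1: walk L1 to L0
  L7←L4: walk L4 to L0
  L8←L0: walk · to L0
  L8←L6: walk L6→L5→L3→L1 to L0
  L9←L4: walk L4 to L0
  L9←L6: walk L6→L5→L3→L1 to L0
  L9←L7: walk L7 to L0
  L0 → ∅
  L1 → {L4,L7,L8,L9}
  L2 → {L4}
  L3 → {L8,L9}
  L4 → {L7,L9}
  L5 → {L8,L9}
  L6 → {L8,L9}
  L7 → {L9}
  L8 → ∅
  L9 → ∅

φ for t: defs {L0,L4,L6,L8}
  DF⁺ = {L7,L8,L9}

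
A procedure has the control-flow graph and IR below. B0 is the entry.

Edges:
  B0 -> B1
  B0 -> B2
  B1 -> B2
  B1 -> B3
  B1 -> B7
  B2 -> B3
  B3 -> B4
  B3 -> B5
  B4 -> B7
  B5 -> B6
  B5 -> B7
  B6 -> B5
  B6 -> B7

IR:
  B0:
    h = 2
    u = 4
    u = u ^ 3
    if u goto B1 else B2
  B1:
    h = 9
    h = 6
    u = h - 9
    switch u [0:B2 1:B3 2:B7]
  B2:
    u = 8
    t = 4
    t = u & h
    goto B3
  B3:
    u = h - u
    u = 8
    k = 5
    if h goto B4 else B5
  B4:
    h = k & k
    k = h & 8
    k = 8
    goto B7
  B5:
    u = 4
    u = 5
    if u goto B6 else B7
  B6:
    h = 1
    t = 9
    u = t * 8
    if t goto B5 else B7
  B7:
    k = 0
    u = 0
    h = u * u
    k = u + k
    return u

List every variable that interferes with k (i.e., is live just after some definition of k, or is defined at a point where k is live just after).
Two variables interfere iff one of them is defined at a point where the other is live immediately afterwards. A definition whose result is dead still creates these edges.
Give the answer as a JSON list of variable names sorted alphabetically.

Block summaries:
  B0: def={h,u} ue=∅
  B1: def={h,u} ue=∅
  B2: def={t,u} ue={h}
  B3: def={k,u} ue={h,u}
  B4: def={h,k} ue={k}
  B5: def={u} ue=∅
  B6: def={h,t,u} ue=∅
  B7: def={h,k,u} ue=∅

Backward fixpoint:
  B0 li=∅ lo={h}
  B1 li=∅ lo={h,u}
  B2 li={h} lo={h,u}
  B3 li={h,u} lo={k}
  B4 li={k} lo=∅
  B5 li=∅ lo=∅
  B6 li=∅ lo=∅
  B7 li=∅ lo=∅

Interfere edges:
  h: {k,t,u}
  k: {h,u}
  t: {h,u}
  u: {h,k,t}

N(k) = ["h", "u"]

Answer: ["h", "u"]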